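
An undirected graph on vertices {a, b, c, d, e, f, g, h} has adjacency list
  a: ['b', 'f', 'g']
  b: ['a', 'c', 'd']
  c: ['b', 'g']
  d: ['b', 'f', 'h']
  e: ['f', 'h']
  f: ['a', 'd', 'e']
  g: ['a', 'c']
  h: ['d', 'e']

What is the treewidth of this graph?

2

A width-2 tree decomposition is:
Bags: B1 = {d, e, h}  B2 = {d, e, f}  B3 = {b, d, f}  B4 = {a, b, f}  B5 = {a, b, c}  B6 = {a, c, g}
Tree: B1–B2, B2–B3, B3–B4, B4–B5, B5–B6
Every bag has size at most 3, so the width is 3 − 1 = 2 and tw(G) ≤ 2. Since h–e–f–d–h is a cycle in G, G is not acyclic. Forests are exactly the graphs of treewidth ≤ 1, so tw(G) ≥ 2. Hence tw(G) = 2 exactly.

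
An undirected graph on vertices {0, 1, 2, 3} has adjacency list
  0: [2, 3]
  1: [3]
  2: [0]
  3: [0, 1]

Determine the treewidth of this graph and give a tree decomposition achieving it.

Each bag holds 2 vertices, so the decomposition has width 1, which upper-bounds the treewidth. Since G has at least one edge (e.g. 1–3), it is not an edgeless graph, so tw(G) ≥ 1. The upper and lower bounds meet at 1, so that is the treewidth.

Treewidth 1.
One such decomposition:
Bags: B1 = {1, 3}  B2 = {0, 3}  B3 = {0, 2}
Tree: B1–B2, B2–B3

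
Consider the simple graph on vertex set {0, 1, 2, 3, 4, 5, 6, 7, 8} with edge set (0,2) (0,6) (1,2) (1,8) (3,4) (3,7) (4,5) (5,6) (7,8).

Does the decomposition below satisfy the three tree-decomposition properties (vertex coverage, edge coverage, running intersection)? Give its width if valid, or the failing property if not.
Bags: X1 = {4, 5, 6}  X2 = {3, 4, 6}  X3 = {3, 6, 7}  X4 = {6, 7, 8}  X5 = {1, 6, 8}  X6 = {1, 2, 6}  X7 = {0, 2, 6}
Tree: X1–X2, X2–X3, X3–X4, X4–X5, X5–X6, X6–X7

Yes; width 2.

Every vertex of G appears in some bag (union = {0, 1, 2, 3, 4, 5, 6, 7, 8}); every edge is covered by a bag; and for each vertex v the set of bags containing v is connected in the bag tree. The decomposition is therefore valid. The largest bag has 3 vertices, so the width is 2.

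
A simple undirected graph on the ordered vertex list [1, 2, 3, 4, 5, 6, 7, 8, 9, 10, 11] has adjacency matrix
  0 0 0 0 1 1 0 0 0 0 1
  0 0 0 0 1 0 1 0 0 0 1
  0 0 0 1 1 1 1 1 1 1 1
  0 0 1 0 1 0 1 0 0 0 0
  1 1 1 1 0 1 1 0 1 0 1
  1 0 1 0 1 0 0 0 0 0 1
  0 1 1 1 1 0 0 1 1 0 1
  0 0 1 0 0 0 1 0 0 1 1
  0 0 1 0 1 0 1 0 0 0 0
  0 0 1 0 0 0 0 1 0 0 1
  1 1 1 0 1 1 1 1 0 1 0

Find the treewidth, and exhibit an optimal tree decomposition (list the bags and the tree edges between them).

Each bag holds 4 vertices, so the decomposition has width 3, which upper-bounds the treewidth. On the other hand G contains the 4-clique {1, 5, 6, 11}. A clique must lie in a single bag of any decomposition, so no decomposition can have width below 3. Combining the bounds, tw(G) = 3.

Treewidth 3.
One optimal decomposition is:
Bags: B1 = {2, 5, 7, 11}  B2 = {3, 5, 7, 11}  B3 = {3, 7, 8, 11}  B4 = {3, 8, 10, 11}  B5 = {3, 4, 5, 7}  B6 = {3, 5, 6, 11}  B7 = {1, 5, 6, 11}  B8 = {3, 5, 7, 9}
Tree: B1–B2, B2–B3, B3–B4, B2–B5, B2–B6, B6–B7, B5–B8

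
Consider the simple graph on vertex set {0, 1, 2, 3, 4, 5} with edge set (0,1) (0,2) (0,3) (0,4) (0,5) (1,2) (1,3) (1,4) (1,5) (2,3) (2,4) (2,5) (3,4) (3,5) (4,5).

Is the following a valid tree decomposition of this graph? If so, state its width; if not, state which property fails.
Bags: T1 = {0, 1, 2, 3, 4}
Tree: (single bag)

No — vertex 5 appears in no bag.

A tree decomposition must satisfy three properties: every vertex lies in some bag; for every edge, both endpoints lie together in some bag; and for every vertex, the bags containing it form a connected subtree. Here vertex 5 appears in no bag, so the decomposition is invalid.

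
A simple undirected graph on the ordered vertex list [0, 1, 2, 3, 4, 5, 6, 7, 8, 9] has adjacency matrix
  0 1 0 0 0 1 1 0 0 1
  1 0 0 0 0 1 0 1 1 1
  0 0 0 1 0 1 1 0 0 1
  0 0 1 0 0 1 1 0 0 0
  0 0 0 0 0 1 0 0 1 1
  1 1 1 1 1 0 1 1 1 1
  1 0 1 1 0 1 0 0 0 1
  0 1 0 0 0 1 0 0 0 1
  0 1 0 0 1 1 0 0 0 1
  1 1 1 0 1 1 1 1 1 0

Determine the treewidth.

3

A width-3 tree decomposition is:
Bags: B1 = {1, 5, 8, 9}  B2 = {0, 1, 5, 9}  B3 = {0, 5, 6, 9}  B4 = {2, 5, 6, 9}  B5 = {1, 5, 7, 9}  B6 = {2, 3, 5, 6}  B7 = {4, 5, 8, 9}
Tree: B1–B2, B2–B3, B3–B4, B1–B5, B4–B6, B1–B7
Each bag holds 4 vertices, so the decomposition has width 3, which upper-bounds the treewidth. Conversely, {0, 1, 5, 9} is a clique of size 4, and the vertices of any clique must share a bag in every tree decomposition; so some bag has ≥ 4 vertices and tw(G) ≥ 3. The upper and lower bounds meet at 3, so that is the treewidth.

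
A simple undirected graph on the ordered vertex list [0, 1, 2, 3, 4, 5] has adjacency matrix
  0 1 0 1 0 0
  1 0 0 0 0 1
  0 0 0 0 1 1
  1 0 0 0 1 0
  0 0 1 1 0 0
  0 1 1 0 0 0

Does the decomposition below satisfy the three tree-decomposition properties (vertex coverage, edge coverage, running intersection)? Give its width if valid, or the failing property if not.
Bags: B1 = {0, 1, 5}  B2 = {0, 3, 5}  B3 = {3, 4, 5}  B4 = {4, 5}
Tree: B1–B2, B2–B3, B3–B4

A tree decomposition must satisfy three properties: every vertex lies in some bag; for every edge, both endpoints lie together in some bag; and for every vertex, the bags containing it form a connected subtree. Here vertex 2 appears in no bag, so the decomposition is invalid.

No — vertex 2 appears in no bag.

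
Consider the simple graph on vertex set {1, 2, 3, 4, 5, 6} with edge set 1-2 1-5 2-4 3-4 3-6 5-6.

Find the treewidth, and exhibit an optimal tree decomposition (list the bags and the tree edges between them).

Each bag holds 3 vertices, so the decomposition has width 2, which upper-bounds the treewidth. For the lower bound, G contains the cycle 3–6–5–1–2–4–3, so G is not a forest; only forests have treewidth ≤ 1, hence tw(G) ≥ 2. Therefore the treewidth is 2.

Treewidth 2.
One optimal decomposition is:
Bags: B1 = {3, 5, 6}  B2 = {1, 3, 5}  B3 = {1, 2, 3}  B4 = {2, 3, 4}
Tree: B1–B2, B2–B3, B3–B4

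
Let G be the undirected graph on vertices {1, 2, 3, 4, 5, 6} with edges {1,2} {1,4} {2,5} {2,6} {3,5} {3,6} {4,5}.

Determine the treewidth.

A width-2 tree decomposition is:
Bags: B1 = {1, 2, 4}  B2 = {2, 4, 5}  B3 = {2, 5, 6}  B4 = {3, 5, 6}
Tree: B1–B2, B2–B3, B3–B4
Every bag has size at most 3, so the width is 3 − 1 = 2 and tw(G) ≤ 2. Since 1–4–5–2–1 is a cycle in G, G is not acyclic. Forests are exactly the graphs of treewidth ≤ 1, so tw(G) ≥ 2. Combining the bounds, tw(G) = 2.

2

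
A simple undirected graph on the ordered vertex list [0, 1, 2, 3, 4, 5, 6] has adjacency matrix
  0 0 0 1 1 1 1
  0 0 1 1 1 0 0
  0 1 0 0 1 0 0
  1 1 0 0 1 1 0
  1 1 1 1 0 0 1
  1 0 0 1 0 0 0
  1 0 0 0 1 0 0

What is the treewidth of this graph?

2

A width-2 tree decomposition is:
Bags: B1 = {0, 3, 4}  B2 = {1, 3, 4}  B3 = {0, 3, 5}  B4 = {0, 4, 6}  B5 = {1, 2, 4}
Tree: B1–B2, B1–B3, B1–B4, B2–B5
The largest bag has 3 vertices, giving width 2; this decomposition certifies tw(G) ≤ 2. Conversely, {0, 3, 4} is a clique of size 3, and the vertices of any clique must share a bag in every tree decomposition; so some bag has ≥ 3 vertices and tw(G) ≥ 2. Combining the bounds, tw(G) = 2.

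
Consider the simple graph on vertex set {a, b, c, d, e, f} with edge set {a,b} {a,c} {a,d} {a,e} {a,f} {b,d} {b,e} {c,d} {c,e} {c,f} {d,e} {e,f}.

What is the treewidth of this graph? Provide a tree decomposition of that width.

Treewidth 3.
One optimal decomposition is:
Bags: B1 = {a, b, d, e}  B2 = {a, c, d, e}  B3 = {a, c, e, f}
Tree: B1–B2, B2–B3

Every bag has size at most 4, so the width is 4 − 1 = 3 and tw(G) ≤ 3. On the other hand G contains the 4-clique {a, c, d, e}. A clique must lie in a single bag of any decomposition, so no decomposition can have width below 3. The upper and lower bounds meet at 3, so that is the treewidth.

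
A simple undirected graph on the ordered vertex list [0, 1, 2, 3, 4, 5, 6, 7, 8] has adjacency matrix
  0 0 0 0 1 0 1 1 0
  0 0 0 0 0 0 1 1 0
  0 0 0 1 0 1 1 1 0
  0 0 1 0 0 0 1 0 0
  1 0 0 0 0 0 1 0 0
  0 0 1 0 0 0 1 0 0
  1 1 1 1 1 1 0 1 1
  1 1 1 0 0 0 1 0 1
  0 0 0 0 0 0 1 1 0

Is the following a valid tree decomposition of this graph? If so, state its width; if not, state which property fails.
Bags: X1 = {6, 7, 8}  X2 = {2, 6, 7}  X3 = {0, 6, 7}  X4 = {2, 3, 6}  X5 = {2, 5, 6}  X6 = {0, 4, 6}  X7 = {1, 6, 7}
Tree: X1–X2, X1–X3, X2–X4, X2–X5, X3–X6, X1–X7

Every vertex of G appears in some bag (union = {0, 1, 2, 3, 4, 5, 6, 7, 8}); every edge is covered by a bag; and for each vertex v the set of bags containing v is connected in the bag tree. The decomposition is therefore valid. The largest bag has 3 vertices, so the width is 2.

Yes; width 2.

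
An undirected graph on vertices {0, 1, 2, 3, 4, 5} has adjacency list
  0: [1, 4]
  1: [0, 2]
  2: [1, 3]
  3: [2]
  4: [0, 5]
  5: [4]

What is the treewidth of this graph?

1

A width-1 tree decomposition is:
Bags: B1 = {2, 3}  B2 = {1, 2}  B3 = {0, 1}  B4 = {0, 4}  B5 = {4, 5}
Tree: B1–B2, B2–B3, B3–B4, B4–B5
Each bag holds 2 vertices, so the decomposition has width 1, which upper-bounds the treewidth. Any graph with an edge has treewidth ≥ 1, and G has the edge 3–2. The upper and lower bounds meet at 1, so that is the treewidth.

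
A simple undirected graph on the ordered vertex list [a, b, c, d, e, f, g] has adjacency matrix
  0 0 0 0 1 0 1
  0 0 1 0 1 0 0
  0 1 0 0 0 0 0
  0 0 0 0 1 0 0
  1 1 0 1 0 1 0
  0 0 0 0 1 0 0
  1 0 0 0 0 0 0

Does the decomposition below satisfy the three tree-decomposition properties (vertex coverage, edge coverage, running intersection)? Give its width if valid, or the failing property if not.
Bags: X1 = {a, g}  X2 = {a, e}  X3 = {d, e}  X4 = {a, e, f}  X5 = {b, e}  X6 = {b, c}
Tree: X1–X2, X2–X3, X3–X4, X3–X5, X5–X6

No — bags containing vertex a are not connected in the tree.

A tree decomposition must satisfy three properties: every vertex lies in some bag; for every edge, both endpoints lie together in some bag; and for every vertex, the bags containing it form a connected subtree. Here bags containing vertex a are not connected in the tree, so the decomposition is invalid.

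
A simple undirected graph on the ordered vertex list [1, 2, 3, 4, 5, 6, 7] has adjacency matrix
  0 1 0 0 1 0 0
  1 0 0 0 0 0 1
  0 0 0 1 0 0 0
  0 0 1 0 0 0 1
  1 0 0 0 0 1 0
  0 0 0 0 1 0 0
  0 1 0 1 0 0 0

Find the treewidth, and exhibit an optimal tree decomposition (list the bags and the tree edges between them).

Treewidth 1.
Bags: B1 = {5, 6}  B2 = {1, 5}  B3 = {1, 2}  B4 = {2, 7}  B5 = {4, 7}  B6 = {3, 4}
Tree: B1–B2, B2–B3, B3–B4, B4–B5, B5–B6

Every bag has size at most 2, so the width is 2 − 1 = 1 and tw(G) ≤ 1. G has an edge, so its treewidth is at least 1. Hence tw(G) = 1 exactly.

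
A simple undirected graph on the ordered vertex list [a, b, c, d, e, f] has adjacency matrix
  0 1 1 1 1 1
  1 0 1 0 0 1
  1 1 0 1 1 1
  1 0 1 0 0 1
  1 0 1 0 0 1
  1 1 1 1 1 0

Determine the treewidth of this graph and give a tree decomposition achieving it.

Each bag holds 4 vertices, so the decomposition has width 3, which upper-bounds the treewidth. For the lower bound, the 4 vertices {a, c, d, f} are pairwise adjacent, and any tree decomposition puts a clique entirely inside one bag — forcing width ≥ 3. The upper and lower bounds meet at 3, so that is the treewidth.

Treewidth 3.
One such decomposition:
Bags: B1 = {a, b, c, f}  B2 = {a, c, d, f}  B3 = {a, c, e, f}
Tree: B1–B2, B1–B3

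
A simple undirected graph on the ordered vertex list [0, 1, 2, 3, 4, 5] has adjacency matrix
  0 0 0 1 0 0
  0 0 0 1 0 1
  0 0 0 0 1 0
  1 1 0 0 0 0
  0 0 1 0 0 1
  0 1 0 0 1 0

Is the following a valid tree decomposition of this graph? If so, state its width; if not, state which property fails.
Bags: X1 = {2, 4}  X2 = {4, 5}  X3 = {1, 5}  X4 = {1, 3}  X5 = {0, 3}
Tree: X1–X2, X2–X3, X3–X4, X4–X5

Yes; width 1.

Every vertex of G appears in some bag (union = {0, 1, 2, 3, 4, 5}); every edge is covered by a bag; and for each vertex v the set of bags containing v is connected in the bag tree. The decomposition is therefore valid. The largest bag has 2 vertices, so the width is 1.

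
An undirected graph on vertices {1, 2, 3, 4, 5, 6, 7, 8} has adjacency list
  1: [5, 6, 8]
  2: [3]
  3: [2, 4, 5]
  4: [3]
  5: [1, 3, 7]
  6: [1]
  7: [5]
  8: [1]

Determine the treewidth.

A width-1 tree decomposition is:
Bags: B1 = {1, 6}  B2 = {1, 5}  B3 = {3, 5}  B4 = {5, 7}  B5 = {1, 8}  B6 = {2, 3}  B7 = {3, 4}
Tree: B1–B2, B2–B3, B3–B4, B1–B5, B3–B6, B3–B7
Each bag holds 2 vertices, so the decomposition has width 1, which upper-bounds the treewidth. Any graph with an edge has treewidth ≥ 1, and G has the edge 6–1. Therefore the treewidth is 1.

1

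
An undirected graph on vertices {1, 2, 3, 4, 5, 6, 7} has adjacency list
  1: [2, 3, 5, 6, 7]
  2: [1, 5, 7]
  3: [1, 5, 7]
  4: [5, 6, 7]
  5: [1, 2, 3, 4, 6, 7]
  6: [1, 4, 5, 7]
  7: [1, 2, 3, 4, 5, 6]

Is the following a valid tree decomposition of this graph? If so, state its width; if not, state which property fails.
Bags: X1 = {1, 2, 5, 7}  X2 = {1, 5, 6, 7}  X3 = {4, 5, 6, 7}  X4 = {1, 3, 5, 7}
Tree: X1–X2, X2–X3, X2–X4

Yes; width 3.

Checking the three conditions: (i) the bags cover all of {1, 2, 3, 4, 5, 6, 7}; (ii) for each edge, some bag contains both endpoints; (iii) the bags containing any fixed vertex form a subtree. All hold, so the decomposition is valid with width 4 − 1 = 3.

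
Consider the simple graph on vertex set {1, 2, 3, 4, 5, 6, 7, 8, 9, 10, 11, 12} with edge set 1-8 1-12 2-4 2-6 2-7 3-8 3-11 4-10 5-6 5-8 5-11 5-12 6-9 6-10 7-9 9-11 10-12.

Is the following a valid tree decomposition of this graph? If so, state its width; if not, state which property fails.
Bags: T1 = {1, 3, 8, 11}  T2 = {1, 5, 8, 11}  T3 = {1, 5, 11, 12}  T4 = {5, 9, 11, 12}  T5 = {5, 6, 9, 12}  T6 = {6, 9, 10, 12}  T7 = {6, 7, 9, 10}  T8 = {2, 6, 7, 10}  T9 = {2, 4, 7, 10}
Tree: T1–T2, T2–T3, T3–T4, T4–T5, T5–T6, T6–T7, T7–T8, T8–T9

Yes; width 3.

Checking the three conditions: (i) the bags cover all of {1, 2, 3, 4, 5, 6, 7, 8, 9, 10, 11, 12}; (ii) for each edge, some bag contains both endpoints; (iii) the bags containing any fixed vertex form a subtree. All hold, so the decomposition is valid with width 4 − 1 = 3.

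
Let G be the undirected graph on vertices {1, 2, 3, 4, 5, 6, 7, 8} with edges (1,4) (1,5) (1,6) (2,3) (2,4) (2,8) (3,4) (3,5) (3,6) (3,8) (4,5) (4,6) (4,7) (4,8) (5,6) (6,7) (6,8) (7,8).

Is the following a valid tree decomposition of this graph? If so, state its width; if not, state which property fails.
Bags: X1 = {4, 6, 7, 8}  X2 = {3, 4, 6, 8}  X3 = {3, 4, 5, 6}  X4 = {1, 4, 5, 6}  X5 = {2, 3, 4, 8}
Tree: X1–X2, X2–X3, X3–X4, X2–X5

Yes; width 3.

Checking the three conditions: (i) the bags cover all of {1, 2, 3, 4, 5, 6, 7, 8}; (ii) for each edge, some bag contains both endpoints; (iii) the bags containing any fixed vertex form a subtree. All hold, so the decomposition is valid with width 4 − 1 = 3.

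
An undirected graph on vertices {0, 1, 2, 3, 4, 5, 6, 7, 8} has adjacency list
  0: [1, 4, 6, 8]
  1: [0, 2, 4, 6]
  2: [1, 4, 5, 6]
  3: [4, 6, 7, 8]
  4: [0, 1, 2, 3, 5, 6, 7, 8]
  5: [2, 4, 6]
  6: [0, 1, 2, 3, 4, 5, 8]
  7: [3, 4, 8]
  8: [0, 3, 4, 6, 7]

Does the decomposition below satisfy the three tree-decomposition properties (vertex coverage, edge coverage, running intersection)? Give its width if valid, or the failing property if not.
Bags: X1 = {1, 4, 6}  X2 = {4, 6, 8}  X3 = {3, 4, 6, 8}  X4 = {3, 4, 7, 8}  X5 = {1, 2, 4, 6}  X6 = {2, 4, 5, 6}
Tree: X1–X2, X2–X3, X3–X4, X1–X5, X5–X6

No — vertex 0 appears in no bag.

A tree decomposition must satisfy three properties: every vertex lies in some bag; for every edge, both endpoints lie together in some bag; and for every vertex, the bags containing it form a connected subtree. Here vertex 0 appears in no bag, so the decomposition is invalid.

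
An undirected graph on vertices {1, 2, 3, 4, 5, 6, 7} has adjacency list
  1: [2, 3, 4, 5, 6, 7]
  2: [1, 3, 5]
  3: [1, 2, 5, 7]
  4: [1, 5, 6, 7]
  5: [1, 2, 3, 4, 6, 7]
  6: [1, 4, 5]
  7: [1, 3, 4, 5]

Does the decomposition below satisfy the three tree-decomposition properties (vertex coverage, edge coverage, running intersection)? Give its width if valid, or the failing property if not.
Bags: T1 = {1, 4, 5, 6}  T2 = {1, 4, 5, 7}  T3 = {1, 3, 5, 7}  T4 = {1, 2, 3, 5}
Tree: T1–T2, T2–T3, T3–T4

Yes; width 3.

Every vertex of G appears in some bag (union = {1, 2, 3, 4, 5, 6, 7}); every edge is covered by a bag; and for each vertex v the set of bags containing v is connected in the bag tree. The decomposition is therefore valid. The largest bag has 4 vertices, so the width is 3.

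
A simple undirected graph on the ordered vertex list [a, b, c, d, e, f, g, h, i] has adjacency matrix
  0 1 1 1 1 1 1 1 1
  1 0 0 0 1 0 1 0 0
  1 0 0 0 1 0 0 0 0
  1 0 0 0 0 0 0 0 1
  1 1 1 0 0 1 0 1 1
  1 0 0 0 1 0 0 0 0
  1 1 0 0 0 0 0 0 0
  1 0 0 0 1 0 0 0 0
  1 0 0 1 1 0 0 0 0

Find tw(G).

A width-2 tree decomposition is:
Bags: B1 = {a, b, e}  B2 = {a, c, e}  B3 = {a, e, f}  B4 = {a, e, i}  B5 = {a, e, h}  B6 = {a, b, g}  B7 = {a, d, i}
Tree: B1–B2, B2–B3, B1–B4, B4–B5, B1–B6, B4–B7
Every bag has size at most 3, so the width is 3 − 1 = 2 and tw(G) ≤ 2. Conversely, {a, d, i} is a clique of size 3, and the vertices of any clique must share a bag in every tree decomposition; so some bag has ≥ 3 vertices and tw(G) ≥ 2. Combining the bounds, tw(G) = 2.

2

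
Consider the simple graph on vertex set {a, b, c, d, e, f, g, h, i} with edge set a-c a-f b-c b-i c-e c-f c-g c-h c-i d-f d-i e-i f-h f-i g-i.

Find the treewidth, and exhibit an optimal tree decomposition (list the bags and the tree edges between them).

Treewidth 2.
Bags: B1 = {c, g, i}  B2 = {c, f, i}  B3 = {d, f, i}  B4 = {c, e, i}  B5 = {b, c, i}  B6 = {a, c, f}  B7 = {c, f, h}
Tree: B1–B2, B2–B3, B1–B4, B1–B5, B2–B6, B6–B7

Each bag holds 3 vertices, so the decomposition has width 2, which upper-bounds the treewidth. Conversely, {d, f, i} is a clique of size 3, and the vertices of any clique must share a bag in every tree decomposition; so some bag has ≥ 3 vertices and tw(G) ≥ 2. The upper and lower bounds meet at 2, so that is the treewidth.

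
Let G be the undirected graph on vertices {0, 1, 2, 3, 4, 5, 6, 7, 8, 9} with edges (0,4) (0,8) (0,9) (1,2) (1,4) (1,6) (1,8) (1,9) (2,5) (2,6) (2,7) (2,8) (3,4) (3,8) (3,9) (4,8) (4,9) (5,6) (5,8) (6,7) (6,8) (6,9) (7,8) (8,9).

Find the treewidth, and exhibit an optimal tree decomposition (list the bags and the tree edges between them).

Treewidth 3.
One such decomposition:
Bags: B1 = {1, 4, 8, 9}  B2 = {1, 6, 8, 9}  B3 = {0, 4, 8, 9}  B4 = {1, 2, 6, 8}  B5 = {3, 4, 8, 9}  B6 = {2, 6, 7, 8}  B7 = {2, 5, 6, 8}
Tree: B1–B2, B1–B3, B2–B4, B1–B5, B4–B6, B4–B7

The largest bag has 4 vertices, giving width 3; this decomposition certifies tw(G) ≤ 3. For the lower bound, the 4 vertices {0, 4, 8, 9} are pairwise adjacent, and any tree decomposition puts a clique entirely inside one bag — forcing width ≥ 3. The upper and lower bounds meet at 3, so that is the treewidth.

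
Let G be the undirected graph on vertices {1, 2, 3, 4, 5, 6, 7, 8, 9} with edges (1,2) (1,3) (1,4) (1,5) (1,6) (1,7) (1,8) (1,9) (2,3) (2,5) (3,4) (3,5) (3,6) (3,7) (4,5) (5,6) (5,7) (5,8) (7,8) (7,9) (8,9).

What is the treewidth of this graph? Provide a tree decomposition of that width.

Treewidth 3.
One such decomposition:
Bags: B1 = {1, 2, 3, 5}  B2 = {1, 3, 5, 6}  B3 = {1, 3, 5, 7}  B4 = {1, 5, 7, 8}  B5 = {1, 7, 8, 9}  B6 = {1, 3, 4, 5}
Tree: B1–B2, B2–B3, B3–B4, B4–B5, B3–B6

Every bag has size at most 4, so the width is 4 − 1 = 3 and tw(G) ≤ 3. Conversely, {1, 7, 8, 9} is a clique of size 4, and the vertices of any clique must share a bag in every tree decomposition; so some bag has ≥ 4 vertices and tw(G) ≥ 3. Combining the bounds, tw(G) = 3.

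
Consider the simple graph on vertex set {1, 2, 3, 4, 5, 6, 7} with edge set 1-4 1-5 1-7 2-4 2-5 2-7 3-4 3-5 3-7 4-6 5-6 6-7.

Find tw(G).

A width-3 tree decomposition is:
Bags: B1 = {2, 4, 5, 7}  B2 = {1, 4, 5, 7}  B3 = {3, 4, 5, 7}  B4 = {4, 5, 6, 7}
Tree: B1–B2, B2–B3, B3–B4
The largest bag has 4 vertices, giving width 3; this decomposition certifies tw(G) ≤ 3. For the lower bound: the 4 vertex sets {2,7}, {1,4}, {5}, {3} are disjoint, each induces a connected subgraph, and every pair is joined by at least one edge of G. Contracting each set to a single vertex therefore yields K_{4} as a minor, and since treewidth is minor-monotone, tw(G) ≥ tw(K_{4}) = 3. Combining the bounds, tw(G) = 3.

3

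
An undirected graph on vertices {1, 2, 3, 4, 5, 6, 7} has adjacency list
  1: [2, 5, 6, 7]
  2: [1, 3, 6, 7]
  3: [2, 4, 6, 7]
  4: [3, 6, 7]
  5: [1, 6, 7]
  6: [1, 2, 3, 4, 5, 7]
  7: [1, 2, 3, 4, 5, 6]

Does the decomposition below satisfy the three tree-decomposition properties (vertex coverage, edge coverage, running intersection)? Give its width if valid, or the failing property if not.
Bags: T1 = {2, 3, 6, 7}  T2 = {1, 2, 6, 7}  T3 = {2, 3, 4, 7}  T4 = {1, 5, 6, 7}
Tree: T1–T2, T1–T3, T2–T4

A tree decomposition must satisfy three properties: every vertex lies in some bag; for every edge, both endpoints lie together in some bag; and for every vertex, the bags containing it form a connected subtree. Here edge (6,4) lies in no bag, so the decomposition is invalid.

No — edge (6,4) lies in no bag.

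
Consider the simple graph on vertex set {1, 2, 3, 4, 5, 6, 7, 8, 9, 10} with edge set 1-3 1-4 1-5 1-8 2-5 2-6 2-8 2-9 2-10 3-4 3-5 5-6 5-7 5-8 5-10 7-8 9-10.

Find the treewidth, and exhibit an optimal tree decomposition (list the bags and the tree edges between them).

Treewidth 2.
Bags: B1 = {1, 5, 8}  B2 = {2, 5, 8}  B3 = {1, 3, 5}  B4 = {2, 5, 10}  B5 = {1, 3, 4}  B6 = {2, 5, 6}  B7 = {5, 7, 8}  B8 = {2, 9, 10}
Tree: B1–B2, B1–B3, B2–B4, B3–B5, B2–B6, B2–B7, B4–B8

Every bag has size at most 3, so the width is 3 − 1 = 2 and tw(G) ≤ 2. Conversely, {2, 9, 10} is a clique of size 3, and the vertices of any clique must share a bag in every tree decomposition; so some bag has ≥ 3 vertices and tw(G) ≥ 2. Therefore the treewidth is 2.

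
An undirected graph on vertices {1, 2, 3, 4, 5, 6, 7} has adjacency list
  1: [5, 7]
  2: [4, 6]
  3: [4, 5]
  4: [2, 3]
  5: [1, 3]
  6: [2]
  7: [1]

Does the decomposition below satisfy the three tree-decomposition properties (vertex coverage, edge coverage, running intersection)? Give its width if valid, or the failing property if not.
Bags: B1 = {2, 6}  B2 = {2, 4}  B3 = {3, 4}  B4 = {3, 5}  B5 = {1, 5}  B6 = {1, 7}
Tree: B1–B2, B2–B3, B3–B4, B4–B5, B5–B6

Vertex coverage: the bags together contain {1, 2, 3, 4, 5, 6, 7}, the full vertex set. Edge coverage: each edge of G has both endpoints in at least one bag. Running intersection: for every vertex, the bags containing it form a connected subtree. All three properties hold, so this is a valid tree decomposition of width max|bag| − 1 = 1, and hence tw(G) ≤ 1.

Yes; width 1.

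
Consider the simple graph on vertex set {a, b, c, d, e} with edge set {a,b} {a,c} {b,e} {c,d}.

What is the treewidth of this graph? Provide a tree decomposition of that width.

The largest bag has 2 vertices, giving width 1; this decomposition certifies tw(G) ≤ 1. Since G has at least one edge (e.g. d–c), it is not an edgeless graph, so tw(G) ≥ 1. The upper and lower bounds meet at 1, so that is the treewidth.

Treewidth 1.
One optimal decomposition is:
Bags: B1 = {c, d}  B2 = {a, c}  B3 = {a, b}  B4 = {b, e}
Tree: B1–B2, B2–B3, B3–B4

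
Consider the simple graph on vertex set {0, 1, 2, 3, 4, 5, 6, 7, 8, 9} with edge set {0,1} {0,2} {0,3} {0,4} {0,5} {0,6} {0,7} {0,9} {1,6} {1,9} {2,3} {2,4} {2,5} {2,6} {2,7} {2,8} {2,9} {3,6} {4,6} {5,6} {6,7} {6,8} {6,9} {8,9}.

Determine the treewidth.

3

A width-3 tree decomposition is:
Bags: B1 = {0, 2, 6, 9}  B2 = {0, 2, 3, 6}  B3 = {2, 6, 8, 9}  B4 = {0, 2, 5, 6}  B5 = {0, 2, 4, 6}  B6 = {0, 1, 6, 9}  B7 = {0, 2, 6, 7}
Tree: B1–B2, B1–B3, B1–B4, B4–B5, B1–B6, B2–B7
Every bag has size at most 4, so the width is 4 − 1 = 3 and tw(G) ≤ 3. On the other hand G contains the 4-clique {0, 1, 6, 9}. A clique must lie in a single bag of any decomposition, so no decomposition can have width below 3. Hence tw(G) = 3 exactly.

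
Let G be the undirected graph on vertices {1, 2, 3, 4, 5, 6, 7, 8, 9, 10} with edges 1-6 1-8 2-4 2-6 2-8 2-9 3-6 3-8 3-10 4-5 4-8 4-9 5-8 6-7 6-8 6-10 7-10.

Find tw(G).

A width-2 tree decomposition is:
Bags: B1 = {3, 6, 8}  B2 = {2, 6, 8}  B3 = {3, 6, 10}  B4 = {6, 7, 10}  B5 = {1, 6, 8}  B6 = {2, 4, 8}  B7 = {2, 4, 9}  B8 = {4, 5, 8}
Tree: B1–B2, B1–B3, B3–B4, B1–B5, B2–B6, B6–B7, B6–B8
The largest bag has 3 vertices, giving width 2; this decomposition certifies tw(G) ≤ 2. For the lower bound, the 3 vertices {2, 4, 9} are pairwise adjacent, and any tree decomposition puts a clique entirely inside one bag — forcing width ≥ 2. Therefore the treewidth is 2.

2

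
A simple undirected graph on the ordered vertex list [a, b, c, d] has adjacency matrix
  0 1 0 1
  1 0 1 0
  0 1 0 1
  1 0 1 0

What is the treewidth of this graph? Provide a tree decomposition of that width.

Each bag holds 3 vertices, so the decomposition has width 2, which upper-bounds the treewidth. For the lower bound, G contains the cycle a–b–c–d–a, so G is not a forest; only forests have treewidth ≤ 1, hence tw(G) ≥ 2. Hence tw(G) = 2 exactly.

Treewidth 2.
Bags: B1 = {a, b, c}  B2 = {a, c, d}
Tree: B1–B2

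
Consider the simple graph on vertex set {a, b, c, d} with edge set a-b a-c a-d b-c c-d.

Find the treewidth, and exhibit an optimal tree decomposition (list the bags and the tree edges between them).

Each bag holds 3 vertices, so the decomposition has width 2, which upper-bounds the treewidth. On the other hand G contains the 3-clique {a, c, d}. A clique must lie in a single bag of any decomposition, so no decomposition can have width below 2. Hence tw(G) = 2 exactly.

Treewidth 2.
One such decomposition:
Bags: B1 = {a, b, c}  B2 = {a, c, d}
Tree: B1–B2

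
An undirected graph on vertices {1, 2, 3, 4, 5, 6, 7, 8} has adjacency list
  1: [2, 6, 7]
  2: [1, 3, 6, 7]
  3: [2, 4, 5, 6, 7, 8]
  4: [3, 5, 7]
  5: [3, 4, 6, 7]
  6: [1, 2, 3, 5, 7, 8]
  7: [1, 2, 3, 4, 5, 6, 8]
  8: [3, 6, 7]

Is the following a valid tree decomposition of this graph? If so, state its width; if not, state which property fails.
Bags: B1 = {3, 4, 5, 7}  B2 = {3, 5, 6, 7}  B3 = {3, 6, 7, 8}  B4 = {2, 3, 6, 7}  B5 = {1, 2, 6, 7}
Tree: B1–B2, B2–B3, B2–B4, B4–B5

Every vertex of G appears in some bag (union = {1, 2, 3, 4, 5, 6, 7, 8}); every edge is covered by a bag; and for each vertex v the set of bags containing v is connected in the bag tree. The decomposition is therefore valid. The largest bag has 4 vertices, so the width is 3.

Yes; width 3.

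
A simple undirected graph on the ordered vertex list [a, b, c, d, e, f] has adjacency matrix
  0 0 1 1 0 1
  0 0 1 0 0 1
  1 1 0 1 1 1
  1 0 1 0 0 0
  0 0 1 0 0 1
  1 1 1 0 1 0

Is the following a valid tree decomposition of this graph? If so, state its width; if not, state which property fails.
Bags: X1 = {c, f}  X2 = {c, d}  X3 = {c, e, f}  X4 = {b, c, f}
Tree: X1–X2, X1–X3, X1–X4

No — vertex a appears in no bag.

A tree decomposition must satisfy three properties: every vertex lies in some bag; for every edge, both endpoints lie together in some bag; and for every vertex, the bags containing it form a connected subtree. Here vertex a appears in no bag, so the decomposition is invalid.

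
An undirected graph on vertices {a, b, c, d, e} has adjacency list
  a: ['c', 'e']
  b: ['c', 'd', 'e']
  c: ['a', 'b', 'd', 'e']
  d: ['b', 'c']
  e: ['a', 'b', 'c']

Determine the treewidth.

A width-2 tree decomposition is:
Bags: B1 = {b, c, e}  B2 = {b, c, d}  B3 = {a, c, e}
Tree: B1–B2, B1–B3
The largest bag has 3 vertices, giving width 2; this decomposition certifies tw(G) ≤ 2. On the other hand G contains the 3-clique {b, c, d}. A clique must lie in a single bag of any decomposition, so no decomposition can have width below 2. Combining the bounds, tw(G) = 2.

2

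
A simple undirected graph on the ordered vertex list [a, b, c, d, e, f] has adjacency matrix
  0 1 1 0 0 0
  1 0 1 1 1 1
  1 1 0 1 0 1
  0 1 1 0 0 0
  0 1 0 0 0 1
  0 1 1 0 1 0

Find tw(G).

2

A width-2 tree decomposition is:
Bags: B1 = {b, c, f}  B2 = {b, c, d}  B3 = {a, b, c}  B4 = {b, e, f}
Tree: B1–B2, B1–B3, B1–B4
Each bag holds 3 vertices, so the decomposition has width 2, which upper-bounds the treewidth. On the other hand G contains the 3-clique {b, e, f}. A clique must lie in a single bag of any decomposition, so no decomposition can have width below 2. Hence tw(G) = 2 exactly.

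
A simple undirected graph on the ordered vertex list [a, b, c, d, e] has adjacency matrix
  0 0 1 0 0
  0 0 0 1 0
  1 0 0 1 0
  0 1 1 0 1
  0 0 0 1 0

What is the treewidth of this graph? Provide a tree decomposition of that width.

The largest bag has 2 vertices, giving width 1; this decomposition certifies tw(G) ≤ 1. G has an edge, so its treewidth is at least 1. Combining the bounds, tw(G) = 1.

Treewidth 1.
One such decomposition:
Bags: B1 = {d, e}  B2 = {b, d}  B3 = {c, d}  B4 = {a, c}
Tree: B1–B2, B1–B3, B3–B4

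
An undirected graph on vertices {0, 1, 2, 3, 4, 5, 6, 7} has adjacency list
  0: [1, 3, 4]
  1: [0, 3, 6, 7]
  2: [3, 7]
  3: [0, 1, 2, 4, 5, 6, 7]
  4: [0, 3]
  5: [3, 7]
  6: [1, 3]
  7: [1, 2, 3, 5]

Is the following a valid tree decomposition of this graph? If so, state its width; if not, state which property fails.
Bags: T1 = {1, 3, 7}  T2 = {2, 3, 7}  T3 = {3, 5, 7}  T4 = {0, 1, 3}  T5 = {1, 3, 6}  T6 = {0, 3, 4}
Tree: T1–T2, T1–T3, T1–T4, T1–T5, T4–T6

Yes; width 2.

Vertex coverage: the bags together contain {0, 1, 2, 3, 4, 5, 6, 7}, the full vertex set. Edge coverage: each edge of G has both endpoints in at least one bag. Running intersection: for every vertex, the bags containing it form a connected subtree. All three properties hold, so this is a valid tree decomposition of width max|bag| − 1 = 2, and hence tw(G) ≤ 2.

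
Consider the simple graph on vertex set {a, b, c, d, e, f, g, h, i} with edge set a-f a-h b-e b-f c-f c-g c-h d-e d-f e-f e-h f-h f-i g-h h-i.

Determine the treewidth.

A width-2 tree decomposition is:
Bags: B1 = {c, f, h}  B2 = {a, f, h}  B3 = {e, f, h}  B4 = {c, g, h}  B5 = {b, e, f}  B6 = {f, h, i}  B7 = {d, e, f}
Tree: B1–B2, B1–B3, B1–B4, B3–B5, B2–B6, B5–B7
The largest bag has 3 vertices, giving width 2; this decomposition certifies tw(G) ≤ 2. Conversely, {c, g, h} is a clique of size 3, and the vertices of any clique must share a bag in every tree decomposition; so some bag has ≥ 3 vertices and tw(G) ≥ 2. Combining the bounds, tw(G) = 2.

2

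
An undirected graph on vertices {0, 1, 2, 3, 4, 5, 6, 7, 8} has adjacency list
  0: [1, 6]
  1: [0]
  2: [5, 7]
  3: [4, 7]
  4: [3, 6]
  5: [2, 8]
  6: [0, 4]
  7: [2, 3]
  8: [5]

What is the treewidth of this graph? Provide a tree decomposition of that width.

The largest bag has 2 vertices, giving width 1; this decomposition certifies tw(G) ≤ 1. G has an edge, so its treewidth is at least 1. Hence tw(G) = 1 exactly.

Treewidth 1.
One optimal decomposition is:
Bags: B1 = {5, 8}  B2 = {2, 5}  B3 = {2, 7}  B4 = {3, 7}  B5 = {3, 4}  B6 = {4, 6}  B7 = {0, 6}  B8 = {0, 1}
Tree: B1–B2, B2–B3, B3–B4, B4–B5, B5–B6, B6–B7, B7–B8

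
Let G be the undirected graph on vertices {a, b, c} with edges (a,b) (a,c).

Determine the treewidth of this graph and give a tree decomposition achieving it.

Every bag has size at most 2, so the width is 2 − 1 = 1 and tw(G) ≤ 1. Any graph with an edge has treewidth ≥ 1, and G has the edge c–a. Combining the bounds, tw(G) = 1.

Treewidth 1.
Bags: B1 = {a, c}  B2 = {a, b}
Tree: B1–B2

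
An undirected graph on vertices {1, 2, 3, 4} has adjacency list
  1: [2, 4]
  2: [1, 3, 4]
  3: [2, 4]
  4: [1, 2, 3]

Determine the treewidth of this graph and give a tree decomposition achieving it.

Treewidth 2.
One optimal decomposition is:
Bags: B1 = {1, 2, 4}  B2 = {2, 3, 4}
Tree: B1–B2

Every bag has size at most 3, so the width is 3 − 1 = 2 and tw(G) ≤ 2. On the other hand G contains the 3-clique {1, 2, 4}. A clique must lie in a single bag of any decomposition, so no decomposition can have width below 2. Hence tw(G) = 2 exactly.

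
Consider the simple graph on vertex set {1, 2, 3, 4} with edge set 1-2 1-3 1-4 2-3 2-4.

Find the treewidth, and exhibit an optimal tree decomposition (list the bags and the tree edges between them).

Treewidth 2.
One such decomposition:
Bags: B1 = {1, 2, 4}  B2 = {1, 2, 3}
Tree: B1–B2

Each bag holds 3 vertices, so the decomposition has width 2, which upper-bounds the treewidth. On the other hand G contains the 3-clique {1, 2, 3}. A clique must lie in a single bag of any decomposition, so no decomposition can have width below 2. The upper and lower bounds meet at 2, so that is the treewidth.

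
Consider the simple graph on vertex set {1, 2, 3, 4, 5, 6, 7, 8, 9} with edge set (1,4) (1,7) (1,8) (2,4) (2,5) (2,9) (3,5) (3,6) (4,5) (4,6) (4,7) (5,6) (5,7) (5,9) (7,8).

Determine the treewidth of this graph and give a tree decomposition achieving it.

Each bag holds 3 vertices, so the decomposition has width 2, which upper-bounds the treewidth. Conversely, {1, 7, 8} is a clique of size 3, and the vertices of any clique must share a bag in every tree decomposition; so some bag has ≥ 3 vertices and tw(G) ≥ 2. Combining the bounds, tw(G) = 2.

Treewidth 2.
One such decomposition:
Bags: B1 = {1, 4, 7}  B2 = {4, 5, 7}  B3 = {2, 4, 5}  B4 = {4, 5, 6}  B5 = {2, 5, 9}  B6 = {3, 5, 6}  B7 = {1, 7, 8}
Tree: B1–B2, B2–B3, B2–B4, B3–B5, B4–B6, B1–B7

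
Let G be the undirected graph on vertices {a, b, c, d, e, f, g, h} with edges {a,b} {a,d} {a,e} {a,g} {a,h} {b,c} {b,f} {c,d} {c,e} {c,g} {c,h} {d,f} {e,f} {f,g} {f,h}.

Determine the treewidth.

3

A width-3 tree decomposition is:
Bags: B1 = {a, c, e, f}  B2 = {a, c, f, g}  B3 = {a, c, f, h}  B4 = {a, b, c, f}  B5 = {a, c, d, f}
Tree: B1–B2, B2–B3, B3–B4, B4–B5
Every bag has size at most 4, so the width is 4 − 1 = 3 and tw(G) ≤ 3. For the lower bound: the 4 vertex sets {c,e}, {f,g}, {a}, {h} are disjoint, each induces a connected subgraph, and every pair is joined by at least one edge of G. Contracting each set to a single vertex therefore yields K_{4} as a minor, and since treewidth is minor-monotone, tw(G) ≥ tw(K_{4}) = 3. Hence tw(G) = 3 exactly.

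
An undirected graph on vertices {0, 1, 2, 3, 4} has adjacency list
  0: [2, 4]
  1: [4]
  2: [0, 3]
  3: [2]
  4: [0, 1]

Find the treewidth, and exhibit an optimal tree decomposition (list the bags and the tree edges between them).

Treewidth 1.
One such decomposition:
Bags: B1 = {2, 3}  B2 = {0, 2}  B3 = {0, 4}  B4 = {1, 4}
Tree: B1–B2, B2–B3, B3–B4

The largest bag has 2 vertices, giving width 1; this decomposition certifies tw(G) ≤ 1. Any graph with an edge has treewidth ≥ 1, and G has the edge 3–2. Therefore the treewidth is 1.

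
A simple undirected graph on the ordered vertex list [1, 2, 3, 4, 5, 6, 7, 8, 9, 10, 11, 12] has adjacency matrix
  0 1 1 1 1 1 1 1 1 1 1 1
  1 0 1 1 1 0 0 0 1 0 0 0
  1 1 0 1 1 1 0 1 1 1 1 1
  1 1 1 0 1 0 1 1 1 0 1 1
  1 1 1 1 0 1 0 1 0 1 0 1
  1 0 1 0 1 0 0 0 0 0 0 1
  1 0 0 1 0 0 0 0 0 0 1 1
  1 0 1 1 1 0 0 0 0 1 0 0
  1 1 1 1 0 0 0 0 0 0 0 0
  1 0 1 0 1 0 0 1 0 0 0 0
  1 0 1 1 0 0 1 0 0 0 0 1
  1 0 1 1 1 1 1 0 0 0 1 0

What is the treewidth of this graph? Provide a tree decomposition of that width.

Treewidth 4.
One optimal decomposition is:
Bags: B1 = {1, 3, 4, 5, 12}  B2 = {1, 3, 4, 11, 12}  B3 = {1, 4, 7, 11, 12}  B4 = {1, 3, 4, 5, 8}  B5 = {1, 2, 3, 4, 5}  B6 = {1, 3, 5, 8, 10}  B7 = {1, 3, 5, 6, 12}  B8 = {1, 2, 3, 4, 9}
Tree: B1–B2, B2–B3, B1–B4, B4–B5, B4–B6, B1–B7, B5–B8

Every bag has size at most 5, so the width is 5 − 1 = 4 and tw(G) ≤ 4. On the other hand G contains the 5-clique {1, 3, 5, 8, 10}. A clique must lie in a single bag of any decomposition, so no decomposition can have width below 4. The upper and lower bounds meet at 4, so that is the treewidth.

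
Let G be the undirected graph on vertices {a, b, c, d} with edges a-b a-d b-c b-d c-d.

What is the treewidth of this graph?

A width-2 tree decomposition is:
Bags: B1 = {a, b, d}  B2 = {b, c, d}
Tree: B1–B2
Each bag holds 3 vertices, so the decomposition has width 2, which upper-bounds the treewidth. On the other hand G contains the 3-clique {b, c, d}. A clique must lie in a single bag of any decomposition, so no decomposition can have width below 2. The upper and lower bounds meet at 2, so that is the treewidth.

2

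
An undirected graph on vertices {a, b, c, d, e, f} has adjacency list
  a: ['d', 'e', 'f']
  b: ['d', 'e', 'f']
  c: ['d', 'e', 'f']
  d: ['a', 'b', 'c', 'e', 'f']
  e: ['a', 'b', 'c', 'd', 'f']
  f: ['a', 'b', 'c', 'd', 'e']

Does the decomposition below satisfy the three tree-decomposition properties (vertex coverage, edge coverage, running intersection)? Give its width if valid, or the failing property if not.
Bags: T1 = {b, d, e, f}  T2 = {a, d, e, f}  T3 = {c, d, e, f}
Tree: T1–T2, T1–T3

Every vertex of G appears in some bag (union = {a, b, c, d, e, f}); every edge is covered by a bag; and for each vertex v the set of bags containing v is connected in the bag tree. The decomposition is therefore valid. The largest bag has 4 vertices, so the width is 3.

Yes; width 3.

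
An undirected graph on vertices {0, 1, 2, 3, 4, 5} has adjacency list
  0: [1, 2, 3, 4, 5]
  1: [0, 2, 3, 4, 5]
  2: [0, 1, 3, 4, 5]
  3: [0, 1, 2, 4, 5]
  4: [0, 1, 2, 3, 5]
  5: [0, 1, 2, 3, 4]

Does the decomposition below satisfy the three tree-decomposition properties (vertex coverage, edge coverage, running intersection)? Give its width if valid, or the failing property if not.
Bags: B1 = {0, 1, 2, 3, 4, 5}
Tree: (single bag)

Yes; width 5.

Vertex coverage: the bags together contain {0, 1, 2, 3, 4, 5}, the full vertex set. Edge coverage: each edge of G has both endpoints in at least one bag. Running intersection: for every vertex, the bags containing it form a connected subtree. All three properties hold, so this is a valid tree decomposition of width max|bag| − 1 = 5, and hence tw(G) ≤ 5.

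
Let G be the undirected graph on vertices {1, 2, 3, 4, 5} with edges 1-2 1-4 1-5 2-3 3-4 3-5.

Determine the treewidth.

A width-2 tree decomposition is:
Bags: B1 = {1, 3, 5}  B2 = {1, 3, 4}  B3 = {1, 2, 3}
Tree: B1–B2, B2–B3
Each bag holds 3 vertices, so the decomposition has width 2, which upper-bounds the treewidth. For the lower bound, G contains the cycle 3–5–1–4–3, so G is not a forest; only forests have treewidth ≤ 1, hence tw(G) ≥ 2. Hence tw(G) = 2 exactly.

2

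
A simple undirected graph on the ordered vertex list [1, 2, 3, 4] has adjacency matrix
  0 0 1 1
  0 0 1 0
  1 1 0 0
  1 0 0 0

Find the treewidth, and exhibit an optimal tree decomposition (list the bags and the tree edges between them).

Each bag holds 2 vertices, so the decomposition has width 1, which upper-bounds the treewidth. Since G has at least one edge (e.g. 3–1), it is not an edgeless graph, so tw(G) ≥ 1. Therefore the treewidth is 1.

Treewidth 1.
Bags: B1 = {1, 3}  B2 = {2, 3}  B3 = {1, 4}
Tree: B1–B2, B1–B3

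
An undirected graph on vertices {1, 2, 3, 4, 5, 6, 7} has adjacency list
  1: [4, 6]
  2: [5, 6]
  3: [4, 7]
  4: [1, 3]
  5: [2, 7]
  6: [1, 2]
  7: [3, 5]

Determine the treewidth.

A width-2 tree decomposition is:
Bags: B1 = {1, 4, 6}  B2 = {2, 4, 6}  B3 = {2, 4, 5}  B4 = {4, 5, 7}  B5 = {3, 4, 7}
Tree: B1–B2, B2–B3, B3–B4, B4–B5
Each bag holds 3 vertices, so the decomposition has width 2, which upper-bounds the treewidth. Since 4–1–6–2–5–7–3–4 is a cycle in G, G is not acyclic. Forests are exactly the graphs of treewidth ≤ 1, so tw(G) ≥ 2. Combining the bounds, tw(G) = 2.

2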